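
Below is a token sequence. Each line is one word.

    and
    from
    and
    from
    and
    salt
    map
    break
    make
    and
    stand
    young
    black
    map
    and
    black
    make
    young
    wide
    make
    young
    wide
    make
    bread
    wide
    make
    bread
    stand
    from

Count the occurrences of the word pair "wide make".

3

Scanning the 28 overlapping bigram windows for "wide make":
  position 19–20: wide make
  position 22–23: wide make
  position 25–26: wide make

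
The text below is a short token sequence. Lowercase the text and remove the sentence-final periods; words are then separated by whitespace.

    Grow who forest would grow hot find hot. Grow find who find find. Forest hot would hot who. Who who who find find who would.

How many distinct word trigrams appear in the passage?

25 tokens → 23 trigram windows in total.
Repeated trigrams (each contributes count−1 duplicates):
  who find find: 2
  who who who: 2
2 duplicate windows → 23 − 2 = 21 distinct.

21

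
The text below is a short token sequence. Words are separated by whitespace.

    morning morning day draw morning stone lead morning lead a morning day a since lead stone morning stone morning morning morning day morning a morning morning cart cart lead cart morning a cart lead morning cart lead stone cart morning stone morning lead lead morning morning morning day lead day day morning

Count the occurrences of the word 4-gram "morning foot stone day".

Scanning the 49 overlapping 4-gram windows for "morning foot stone day":
  (none found)

0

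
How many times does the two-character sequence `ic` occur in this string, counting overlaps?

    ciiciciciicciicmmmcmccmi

5

Sliding a length-2 window over the 24 characters (23 positions):
  position 3–4: ic
  position 5–6: ic
  position 7–8: ic
  position 10–11: ic
  position 14–15: ic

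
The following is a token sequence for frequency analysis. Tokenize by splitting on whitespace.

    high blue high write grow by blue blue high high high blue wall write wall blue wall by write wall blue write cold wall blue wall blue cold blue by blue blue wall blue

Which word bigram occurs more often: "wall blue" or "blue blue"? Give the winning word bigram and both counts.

"wall blue" (5 vs 2)

"wall blue": 5 occurrences
"blue blue": 2 occurrences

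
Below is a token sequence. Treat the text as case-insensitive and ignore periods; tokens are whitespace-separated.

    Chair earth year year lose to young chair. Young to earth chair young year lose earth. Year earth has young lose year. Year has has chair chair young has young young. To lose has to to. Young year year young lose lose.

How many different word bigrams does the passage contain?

42 tokens → 41 bigram windows in total.
Repeated bigrams (each contributes count−1 duplicates):
  chair young: 3
  year year: 3
  earth year: 2
  has young: 2
  to young: 2
  year lose: 2
  young lose: 2
  young to: 2
  … (1 more repeated)
11 duplicate windows → 41 − 11 = 30 distinct.

30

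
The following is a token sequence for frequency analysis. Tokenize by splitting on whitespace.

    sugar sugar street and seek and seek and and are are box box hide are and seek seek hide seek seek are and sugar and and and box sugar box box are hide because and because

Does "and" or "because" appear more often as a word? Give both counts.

"and" (10 vs 2)

"and": 10 occurrences
"because": 2 occurrences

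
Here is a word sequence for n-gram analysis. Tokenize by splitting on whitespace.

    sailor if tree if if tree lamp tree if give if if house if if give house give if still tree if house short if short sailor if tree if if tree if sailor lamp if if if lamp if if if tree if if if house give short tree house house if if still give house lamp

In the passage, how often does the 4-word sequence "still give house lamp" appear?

Scanning the 55 overlapping 4-gram windows for "still give house lamp":
  position 55–58: still give house lamp

1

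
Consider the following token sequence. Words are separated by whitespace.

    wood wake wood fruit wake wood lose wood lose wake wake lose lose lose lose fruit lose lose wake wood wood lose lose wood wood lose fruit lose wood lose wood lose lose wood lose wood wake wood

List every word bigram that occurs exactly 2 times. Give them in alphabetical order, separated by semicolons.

fruit lose; lose fruit; lose wake; wood wake; wood wood

Bigram counts meeting the condition (exactly 2 times):
  fruit lose: 2
  lose fruit: 2
  lose wake: 2
  wood wake: 2
  wood wood: 2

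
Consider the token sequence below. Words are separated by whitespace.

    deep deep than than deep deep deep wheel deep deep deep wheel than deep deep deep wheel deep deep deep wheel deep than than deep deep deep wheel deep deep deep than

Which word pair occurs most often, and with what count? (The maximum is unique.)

Bigram frequencies (highest first):
  deep deep: 13
  deep wheel: 5
  wheel deep: 4
  deep than: 3
  than deep: 3
  than than: 2
  … (1 more, each ≤ 1)

"deep deep", 13 times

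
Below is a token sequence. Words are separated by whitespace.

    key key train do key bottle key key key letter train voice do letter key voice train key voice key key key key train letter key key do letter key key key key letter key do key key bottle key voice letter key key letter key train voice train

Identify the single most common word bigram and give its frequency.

Bigram frequencies (highest first):
  key key: 12
  letter key: 6
  key train: 3
  key letter: 3
  key voice: 3
  do key: 2
  … (13 more, each ≤ 2)

"key key", 12 times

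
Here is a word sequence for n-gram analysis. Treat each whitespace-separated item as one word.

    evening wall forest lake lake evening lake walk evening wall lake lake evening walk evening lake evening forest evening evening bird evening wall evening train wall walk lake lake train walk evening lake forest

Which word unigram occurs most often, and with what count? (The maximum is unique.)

Unigram frequencies (highest first):
  evening: 11
  lake: 9
  wall: 4
  walk: 4
  forest: 3
  train: 2
  … (1 more, each ≤ 1)

"evening", 11 times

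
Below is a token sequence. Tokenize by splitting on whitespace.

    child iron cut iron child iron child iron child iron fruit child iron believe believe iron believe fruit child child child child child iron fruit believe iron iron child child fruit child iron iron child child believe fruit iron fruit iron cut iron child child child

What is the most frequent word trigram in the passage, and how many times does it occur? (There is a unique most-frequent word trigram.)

"child child child", 4 times

Trigram frequencies (highest first):
  child child child: 4
  iron child iron: 3
  iron child child: 3
  iron cut iron: 2
  cut iron child: 2
  child iron child: 2
  … (25 more, each ≤ 2)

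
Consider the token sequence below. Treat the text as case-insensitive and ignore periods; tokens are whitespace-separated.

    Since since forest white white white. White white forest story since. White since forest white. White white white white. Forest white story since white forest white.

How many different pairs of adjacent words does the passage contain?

26 tokens → 25 bigram windows in total.
Repeated bigrams (each contributes count−1 duplicates):
  white white: 8
  forest white: 4
  white forest: 3
  since forest: 2
  since white: 2
  story since: 2
15 duplicate windows → 25 − 15 = 10 distinct.

10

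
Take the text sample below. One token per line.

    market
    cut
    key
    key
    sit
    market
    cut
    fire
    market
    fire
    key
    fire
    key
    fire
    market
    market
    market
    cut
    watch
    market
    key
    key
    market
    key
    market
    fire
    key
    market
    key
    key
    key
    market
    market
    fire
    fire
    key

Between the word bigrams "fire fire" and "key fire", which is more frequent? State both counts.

"fire fire": 1 occurrence
"key fire": 2 occurrences

"key fire" (2 vs 1)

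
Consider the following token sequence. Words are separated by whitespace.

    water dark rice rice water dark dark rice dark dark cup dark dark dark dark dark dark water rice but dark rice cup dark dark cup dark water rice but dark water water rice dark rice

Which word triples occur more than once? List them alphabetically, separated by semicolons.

cup dark dark; dark cup dark; dark dark cup; dark dark dark; dark water rice; rice but dark; water rice but

Trigram counts meeting the condition (more than once):
  cup dark dark: 2
  dark cup dark: 2
  dark dark cup: 2
  dark dark dark: 4
  dark water rice: 2
  rice but dark: 2
  water rice but: 2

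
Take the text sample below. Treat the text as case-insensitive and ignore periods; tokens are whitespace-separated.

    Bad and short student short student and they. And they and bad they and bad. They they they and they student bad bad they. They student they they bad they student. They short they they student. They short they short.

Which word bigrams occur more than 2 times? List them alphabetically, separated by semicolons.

Bigram counts meeting the condition (more than 2 times):
  and they: 3
  bad they: 4
  student they: 3
  they and: 4
  they short: 3
  they student: 4
  they they: 5

and they; bad they; student they; they and; they short; they student; they they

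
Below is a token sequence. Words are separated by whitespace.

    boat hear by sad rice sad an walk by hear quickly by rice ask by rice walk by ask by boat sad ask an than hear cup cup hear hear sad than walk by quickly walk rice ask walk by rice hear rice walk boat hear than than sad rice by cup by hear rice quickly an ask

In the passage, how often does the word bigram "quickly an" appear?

1

Scanning the 57 overlapping bigram windows for "quickly an":
  position 56–57: quickly an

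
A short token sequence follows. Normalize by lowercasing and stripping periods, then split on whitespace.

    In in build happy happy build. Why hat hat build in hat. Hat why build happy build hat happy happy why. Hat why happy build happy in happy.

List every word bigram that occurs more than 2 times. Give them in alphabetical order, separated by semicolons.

Bigram counts meeting the condition (more than 2 times):
  build happy: 3
  happy build: 3

build happy; happy build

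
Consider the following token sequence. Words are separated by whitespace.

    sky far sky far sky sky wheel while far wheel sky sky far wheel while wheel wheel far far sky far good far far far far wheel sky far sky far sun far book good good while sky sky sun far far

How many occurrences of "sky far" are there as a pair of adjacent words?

Scanning the 41 overlapping bigram windows for "sky far":
  position 1–2: sky far
  position 3–4: sky far
  position 12–13: sky far
  position 20–21: sky far
  position 28–29: sky far
  position 30–31: sky far

6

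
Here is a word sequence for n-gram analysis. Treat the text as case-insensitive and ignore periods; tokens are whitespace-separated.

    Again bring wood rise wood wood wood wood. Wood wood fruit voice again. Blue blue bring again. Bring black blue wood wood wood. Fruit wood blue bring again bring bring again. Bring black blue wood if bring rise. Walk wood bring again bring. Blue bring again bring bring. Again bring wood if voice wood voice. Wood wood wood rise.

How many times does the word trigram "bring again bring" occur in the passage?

6

Scanning the 57 overlapping trigram windows for "bring again bring":
  position 16–18: bring again bring
  position 27–29: bring again bring
  position 30–32: bring again bring
  position 41–43: bring again bring
  position 45–47: bring again bring
  position 48–50: bring again bring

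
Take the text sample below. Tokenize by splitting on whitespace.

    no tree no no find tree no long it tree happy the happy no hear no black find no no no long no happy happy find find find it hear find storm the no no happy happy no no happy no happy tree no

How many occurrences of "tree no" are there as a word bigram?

Scanning the 43 overlapping bigram windows for "tree no":
  position 2–3: tree no
  position 6–7: tree no
  position 43–44: tree no

3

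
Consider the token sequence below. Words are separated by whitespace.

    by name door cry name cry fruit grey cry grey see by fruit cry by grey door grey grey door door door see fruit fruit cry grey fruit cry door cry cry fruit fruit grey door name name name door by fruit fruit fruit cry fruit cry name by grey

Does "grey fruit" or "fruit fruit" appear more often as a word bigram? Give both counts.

"fruit fruit" (4 vs 1)

"grey fruit": 1 occurrence
"fruit fruit": 4 occurrences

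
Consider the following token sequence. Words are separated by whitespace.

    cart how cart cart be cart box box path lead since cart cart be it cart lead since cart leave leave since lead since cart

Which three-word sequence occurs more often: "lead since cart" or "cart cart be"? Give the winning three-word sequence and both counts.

"lead since cart": 3 occurrences
"cart cart be": 2 occurrences

"lead since cart" (3 vs 2)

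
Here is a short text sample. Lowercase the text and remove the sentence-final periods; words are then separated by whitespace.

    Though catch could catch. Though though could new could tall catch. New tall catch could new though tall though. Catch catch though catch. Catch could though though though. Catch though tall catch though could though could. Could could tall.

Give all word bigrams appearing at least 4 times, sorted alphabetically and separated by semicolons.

catch though; though catch

Bigram counts meeting the condition (at least 4 times):
  catch though: 4
  though catch: 4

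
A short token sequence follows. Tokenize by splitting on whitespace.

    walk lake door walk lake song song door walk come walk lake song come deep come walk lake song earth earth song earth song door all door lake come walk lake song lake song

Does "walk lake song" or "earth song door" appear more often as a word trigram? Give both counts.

"walk lake song": 4 occurrences
"earth song door": 1 occurrence

"walk lake song" (4 vs 1)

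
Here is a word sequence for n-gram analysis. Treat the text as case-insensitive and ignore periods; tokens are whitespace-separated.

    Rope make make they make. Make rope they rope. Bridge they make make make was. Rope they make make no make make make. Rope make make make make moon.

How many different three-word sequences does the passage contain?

20

29 tokens → 27 trigram windows in total.
Repeated trigrams (each contributes count−1 duplicates):
  make make make: 4
  they make make: 3
  make make rope: 2
  rope make make: 2
7 duplicate windows → 27 − 7 = 20 distinct.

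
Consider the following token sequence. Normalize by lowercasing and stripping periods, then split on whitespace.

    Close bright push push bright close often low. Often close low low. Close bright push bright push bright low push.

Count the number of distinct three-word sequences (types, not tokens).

16

20 tokens → 18 trigram windows in total.
Repeated trigrams (each contributes count−1 duplicates):
  bright push bright: 2
  close bright push: 2
2 duplicate windows → 18 − 2 = 16 distinct.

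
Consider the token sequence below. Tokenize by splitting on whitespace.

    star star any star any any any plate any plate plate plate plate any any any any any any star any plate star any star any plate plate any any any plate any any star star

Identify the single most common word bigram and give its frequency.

"any any", 10 times

Bigram frequencies (highest first):
  any any: 10
  star any: 5
  any plate: 5
  any star: 4
  plate any: 4
  plate plate: 4
  … (2 more, each ≤ 2)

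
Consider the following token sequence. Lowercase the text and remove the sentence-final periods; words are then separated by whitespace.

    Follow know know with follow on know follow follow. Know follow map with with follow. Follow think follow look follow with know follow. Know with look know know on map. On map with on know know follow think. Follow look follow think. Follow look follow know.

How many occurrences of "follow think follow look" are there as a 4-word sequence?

3

Scanning the 43 overlapping 4-gram windows for "follow think follow look":
  position 16–19: follow think follow look
  position 37–40: follow think follow look
  position 41–44: follow think follow look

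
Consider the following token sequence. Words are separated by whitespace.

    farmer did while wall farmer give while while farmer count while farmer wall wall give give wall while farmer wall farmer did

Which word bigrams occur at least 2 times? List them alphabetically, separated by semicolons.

farmer did; farmer wall; wall farmer; while farmer

Bigram counts meeting the condition (at least 2 times):
  farmer did: 2
  farmer wall: 2
  wall farmer: 2
  while farmer: 3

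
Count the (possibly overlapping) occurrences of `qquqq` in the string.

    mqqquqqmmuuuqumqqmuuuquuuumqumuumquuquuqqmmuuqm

1

Sliding a length-5 window over the 47 characters (43 positions):
  position 3–7: qquqq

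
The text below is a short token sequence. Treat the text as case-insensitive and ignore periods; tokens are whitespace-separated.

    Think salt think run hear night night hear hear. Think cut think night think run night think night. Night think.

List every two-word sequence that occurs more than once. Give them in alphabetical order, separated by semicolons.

night night; night think; think night; think run

Bigram counts meeting the condition (more than once):
  night night: 2
  night think: 3
  think night: 2
  think run: 2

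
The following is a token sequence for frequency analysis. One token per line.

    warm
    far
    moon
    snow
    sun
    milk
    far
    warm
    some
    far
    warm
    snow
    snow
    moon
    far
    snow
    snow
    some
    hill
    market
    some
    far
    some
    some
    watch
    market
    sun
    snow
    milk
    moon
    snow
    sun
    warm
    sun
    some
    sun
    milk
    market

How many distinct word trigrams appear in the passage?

38 tokens → 36 trigram windows in total.
Repeated trigrams (each contributes count−1 duplicates):
  moon snow sun: 2
1 duplicate windows → 36 − 1 = 35 distinct.

35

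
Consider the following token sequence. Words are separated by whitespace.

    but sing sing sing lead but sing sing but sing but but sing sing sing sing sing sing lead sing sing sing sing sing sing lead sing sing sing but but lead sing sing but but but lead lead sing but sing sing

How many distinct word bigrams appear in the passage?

9

43 tokens → 42 bigram windows in total.
Repeated bigrams (each contributes count−1 duplicates):
  sing sing: 17
  but sing: 5
  sing but: 5
  but but: 4
  lead sing: 4
  sing lead: 3
  but lead: 2
33 duplicate windows → 42 − 33 = 9 distinct.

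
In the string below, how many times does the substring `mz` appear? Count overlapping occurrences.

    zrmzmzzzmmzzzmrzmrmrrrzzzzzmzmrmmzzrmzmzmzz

8

Sliding a length-2 window over the 43 characters (42 positions):
  position 3–4: mz
  position 5–6: mz
  position 10–11: mz
  position 28–29: mz
  position 33–34: mz
  position 37–38: mz
  position 39–40: mz
  position 41–42: mz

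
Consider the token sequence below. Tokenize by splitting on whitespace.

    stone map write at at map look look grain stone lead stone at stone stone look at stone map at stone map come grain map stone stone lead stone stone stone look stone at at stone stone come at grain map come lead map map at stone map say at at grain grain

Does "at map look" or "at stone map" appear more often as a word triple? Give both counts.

"at stone map" (3 vs 1)

"at map look": 1 occurrence
"at stone map": 3 occurrences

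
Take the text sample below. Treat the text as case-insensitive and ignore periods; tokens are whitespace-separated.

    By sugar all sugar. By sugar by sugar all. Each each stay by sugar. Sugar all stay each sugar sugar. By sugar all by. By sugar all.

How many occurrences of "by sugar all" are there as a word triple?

4

Scanning the 25 overlapping trigram windows for "by sugar all":
  position 1–3: by sugar all
  position 7–9: by sugar all
  position 21–23: by sugar all
  position 25–27: by sugar all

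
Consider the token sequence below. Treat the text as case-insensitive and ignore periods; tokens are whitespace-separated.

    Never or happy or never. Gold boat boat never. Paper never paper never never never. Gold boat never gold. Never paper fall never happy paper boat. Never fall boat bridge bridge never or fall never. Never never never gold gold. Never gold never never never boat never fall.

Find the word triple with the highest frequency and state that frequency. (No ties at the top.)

Trigram frequencies (highest first):
  never never never: 4
  never gold boat: 2
  never paper never: 2
  never never gold: 2
  never gold never: 2
  boat never fall: 2
  … (32 more, each ≤ 1)

"never never never", 4 times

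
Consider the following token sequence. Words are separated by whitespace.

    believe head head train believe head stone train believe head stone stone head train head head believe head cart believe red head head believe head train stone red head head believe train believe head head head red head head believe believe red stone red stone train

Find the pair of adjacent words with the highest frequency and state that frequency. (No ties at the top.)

"head head", 7 times

Bigram frequencies (highest first):
  head head: 7
  believe head: 6
  head believe: 4
  head train: 3
  train believe: 3
  red head: 3
  … (14 more, each ≤ 2)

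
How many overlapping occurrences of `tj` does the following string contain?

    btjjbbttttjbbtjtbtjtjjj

5

Sliding a length-2 window over the 23 characters (22 positions):
  position 2–3: tj
  position 10–11: tj
  position 14–15: tj
  position 18–19: tj
  position 20–21: tj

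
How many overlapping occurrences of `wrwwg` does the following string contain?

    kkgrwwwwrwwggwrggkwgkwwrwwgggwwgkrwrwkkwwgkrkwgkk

2

Sliding a length-5 window over the 49 characters (45 positions):
  position 8–12: wrwwg
  position 23–27: wrwwg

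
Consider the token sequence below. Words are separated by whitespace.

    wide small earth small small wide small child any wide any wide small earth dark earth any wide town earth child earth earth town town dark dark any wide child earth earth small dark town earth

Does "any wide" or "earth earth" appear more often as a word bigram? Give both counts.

"any wide": 4 occurrences
"earth earth": 2 occurrences

"any wide" (4 vs 2)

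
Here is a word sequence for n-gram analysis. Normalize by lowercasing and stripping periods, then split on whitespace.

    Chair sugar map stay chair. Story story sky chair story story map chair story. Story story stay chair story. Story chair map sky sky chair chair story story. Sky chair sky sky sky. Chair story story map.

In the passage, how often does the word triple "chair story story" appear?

6

Scanning the 35 overlapping trigram windows for "chair story story":
  position 5–7: chair story story
  position 9–11: chair story story
  position 13–15: chair story story
  position 18–20: chair story story
  position 26–28: chair story story
  position 34–36: chair story story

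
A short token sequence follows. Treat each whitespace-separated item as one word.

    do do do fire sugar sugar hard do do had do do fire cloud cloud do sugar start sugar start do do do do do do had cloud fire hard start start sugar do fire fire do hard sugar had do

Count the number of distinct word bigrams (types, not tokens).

26

41 tokens → 40 bigram windows in total.
Repeated bigrams (each contributes count−1 duplicates):
  do do: 9
  do fire: 3
  do had: 2
  had do: 2
  start sugar: 2
  sugar start: 2
14 duplicate windows → 40 − 14 = 26 distinct.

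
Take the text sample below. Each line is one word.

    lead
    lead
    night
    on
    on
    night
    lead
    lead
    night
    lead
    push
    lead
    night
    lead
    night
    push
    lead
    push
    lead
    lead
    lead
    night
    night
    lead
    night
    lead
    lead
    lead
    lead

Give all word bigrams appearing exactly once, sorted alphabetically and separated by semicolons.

night night; night on; night push; on night; on on

Bigram counts meeting the condition (exactly once):
  night night: 1
  night on: 1
  night push: 1
  on night: 1
  on on: 1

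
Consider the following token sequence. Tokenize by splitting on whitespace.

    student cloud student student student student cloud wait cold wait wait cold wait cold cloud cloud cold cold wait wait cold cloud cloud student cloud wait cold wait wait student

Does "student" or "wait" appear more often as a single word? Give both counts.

"wait" (9 vs 7)

"student": 7 occurrences
"wait": 9 occurrences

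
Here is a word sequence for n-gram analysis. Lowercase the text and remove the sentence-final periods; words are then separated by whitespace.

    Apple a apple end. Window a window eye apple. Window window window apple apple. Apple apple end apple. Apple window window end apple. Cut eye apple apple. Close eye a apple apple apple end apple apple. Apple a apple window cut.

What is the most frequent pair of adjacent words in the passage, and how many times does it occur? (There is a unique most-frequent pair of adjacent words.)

Bigram frequencies (highest first):
  apple apple: 9
  a apple: 3
  apple end: 3
  apple window: 3
  window window: 3
  end apple: 3
  … (14 more, each ≤ 2)

"apple apple", 9 times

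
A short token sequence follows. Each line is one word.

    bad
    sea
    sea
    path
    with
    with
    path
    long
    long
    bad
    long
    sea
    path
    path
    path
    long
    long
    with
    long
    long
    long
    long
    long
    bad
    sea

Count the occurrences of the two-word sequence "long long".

6

Scanning the 24 overlapping bigram windows for "long long":
  position 8–9: long long
  position 16–17: long long
  position 19–20: long long
  position 20–21: long long
  position 21–22: long long
  position 22–23: long long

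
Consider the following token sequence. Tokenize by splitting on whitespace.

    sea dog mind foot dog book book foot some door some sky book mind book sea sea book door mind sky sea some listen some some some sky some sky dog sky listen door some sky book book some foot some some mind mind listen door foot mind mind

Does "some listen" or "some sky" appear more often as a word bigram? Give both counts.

"some sky" (4 vs 1)

"some listen": 1 occurrence
"some sky": 4 occurrences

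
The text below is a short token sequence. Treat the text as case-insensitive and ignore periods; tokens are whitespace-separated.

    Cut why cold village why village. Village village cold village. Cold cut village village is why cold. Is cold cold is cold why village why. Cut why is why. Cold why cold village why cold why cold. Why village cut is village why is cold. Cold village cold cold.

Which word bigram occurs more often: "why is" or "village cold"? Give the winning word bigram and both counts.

"why is": 2 occurrences
"village cold": 3 occurrences

"village cold" (3 vs 2)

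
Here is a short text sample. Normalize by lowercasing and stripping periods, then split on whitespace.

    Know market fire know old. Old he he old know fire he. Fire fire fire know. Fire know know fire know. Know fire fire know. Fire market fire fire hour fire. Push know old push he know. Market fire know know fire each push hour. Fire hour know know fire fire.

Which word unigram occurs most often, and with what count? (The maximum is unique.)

Unigram frequencies (highest first):
  fire: 18
  know: 15
  old: 4
  he: 4
  market: 3
  hour: 3
  … (2 more, each ≤ 3)

"fire", 18 times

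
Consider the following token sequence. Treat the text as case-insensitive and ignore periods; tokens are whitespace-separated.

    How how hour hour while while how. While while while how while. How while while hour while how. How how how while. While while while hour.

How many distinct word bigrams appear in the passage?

8

26 tokens → 25 bigram windows in total.
Repeated bigrams (each contributes count−1 duplicates):
  while while: 7
  how how: 4
  how while: 4
  while how: 4
  hour while: 2
  while hour: 2
17 duplicate windows → 25 − 17 = 8 distinct.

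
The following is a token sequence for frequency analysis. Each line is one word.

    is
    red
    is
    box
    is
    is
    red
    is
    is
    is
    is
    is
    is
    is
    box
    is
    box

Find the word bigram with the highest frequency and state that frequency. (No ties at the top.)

"is is", 7 times

Bigram frequencies (highest first):
  is is: 7
  is box: 3
  is red: 2
  red is: 2
  box is: 2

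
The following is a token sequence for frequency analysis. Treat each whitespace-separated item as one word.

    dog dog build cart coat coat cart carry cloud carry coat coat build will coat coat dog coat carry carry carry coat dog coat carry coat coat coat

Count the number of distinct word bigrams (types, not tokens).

17

28 tokens → 27 bigram windows in total.
Repeated bigrams (each contributes count−1 duplicates):
  coat coat: 5
  carry coat: 3
  carry carry: 2
  coat carry: 2
  coat dog: 2
  dog coat: 2
10 duplicate windows → 27 − 10 = 17 distinct.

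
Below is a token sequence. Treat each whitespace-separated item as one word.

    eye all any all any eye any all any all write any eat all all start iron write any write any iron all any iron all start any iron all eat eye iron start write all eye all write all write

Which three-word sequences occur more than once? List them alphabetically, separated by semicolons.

all any all; any all any; any iron all

Trigram counts meeting the condition (more than once):
  all any all: 2
  any all any: 2
  any iron all: 3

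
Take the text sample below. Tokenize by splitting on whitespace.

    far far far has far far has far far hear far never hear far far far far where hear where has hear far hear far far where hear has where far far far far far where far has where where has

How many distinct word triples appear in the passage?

41 tokens → 39 trigram windows in total.
Repeated trigrams (each contributes count−1 duplicates):
  far far far: 6
  far far where: 3
  far far has: 2
  far has far: 2
  far hear far: 2
  far where hear: 2
  has far far: 2
  hear far far: 2
13 duplicate windows → 39 − 13 = 26 distinct.

26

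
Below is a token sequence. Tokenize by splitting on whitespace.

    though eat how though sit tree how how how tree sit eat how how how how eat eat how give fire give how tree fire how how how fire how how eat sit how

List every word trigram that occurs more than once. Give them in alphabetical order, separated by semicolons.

Trigram counts meeting the condition (more than once):
  fire how how: 2
  how how eat: 2
  how how how: 4

fire how how; how how eat; how how how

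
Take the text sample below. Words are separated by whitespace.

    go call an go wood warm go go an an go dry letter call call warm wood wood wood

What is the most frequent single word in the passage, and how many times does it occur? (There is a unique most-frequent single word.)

"go", 5 times

Unigram frequencies (highest first):
  go: 5
  wood: 4
  call: 3
  an: 3
  warm: 2
  dry: 1
  … (1 more, each ≤ 1)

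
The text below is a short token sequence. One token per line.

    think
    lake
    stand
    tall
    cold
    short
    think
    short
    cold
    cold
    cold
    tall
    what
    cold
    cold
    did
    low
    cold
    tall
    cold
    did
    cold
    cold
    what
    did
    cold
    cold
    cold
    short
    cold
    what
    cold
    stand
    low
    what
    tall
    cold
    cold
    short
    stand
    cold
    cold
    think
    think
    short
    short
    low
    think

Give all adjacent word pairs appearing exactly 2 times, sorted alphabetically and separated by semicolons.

Bigram counts meeting the condition (exactly 2 times):
  cold did: 2
  cold tall: 2
  cold what: 2
  did cold: 2
  short cold: 2
  think short: 2
  what cold: 2

cold did; cold tall; cold what; did cold; short cold; think short; what cold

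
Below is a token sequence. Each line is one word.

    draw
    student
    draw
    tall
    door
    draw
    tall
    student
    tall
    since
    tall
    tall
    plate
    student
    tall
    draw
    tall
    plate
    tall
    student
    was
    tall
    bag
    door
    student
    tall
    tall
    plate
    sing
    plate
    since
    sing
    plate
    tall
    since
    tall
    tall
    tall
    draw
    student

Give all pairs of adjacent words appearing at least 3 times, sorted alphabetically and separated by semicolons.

Bigram counts meeting the condition (at least 3 times):
  draw tall: 3
  student tall: 3
  tall plate: 3
  tall tall: 4

draw tall; student tall; tall plate; tall tall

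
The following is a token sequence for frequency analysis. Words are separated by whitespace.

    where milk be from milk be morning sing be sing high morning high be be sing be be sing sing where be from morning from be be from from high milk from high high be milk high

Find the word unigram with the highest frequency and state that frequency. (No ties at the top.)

"be", 11 times

Unigram frequencies (highest first):
  be: 11
  from: 6
  high: 6
  sing: 5
  milk: 4
  morning: 3
  … (1 more, each ≤ 2)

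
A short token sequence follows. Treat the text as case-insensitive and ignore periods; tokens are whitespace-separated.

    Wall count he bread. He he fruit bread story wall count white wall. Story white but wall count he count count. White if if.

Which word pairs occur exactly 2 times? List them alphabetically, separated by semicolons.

Bigram counts meeting the condition (exactly 2 times):
  count he: 2
  count white: 2

count he; count white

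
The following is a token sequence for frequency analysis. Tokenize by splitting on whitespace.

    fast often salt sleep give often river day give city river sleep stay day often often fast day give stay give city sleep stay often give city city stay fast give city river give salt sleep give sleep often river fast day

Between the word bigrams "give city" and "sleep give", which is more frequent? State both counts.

"give city" (4 vs 2)

"give city": 4 occurrences
"sleep give": 2 occurrences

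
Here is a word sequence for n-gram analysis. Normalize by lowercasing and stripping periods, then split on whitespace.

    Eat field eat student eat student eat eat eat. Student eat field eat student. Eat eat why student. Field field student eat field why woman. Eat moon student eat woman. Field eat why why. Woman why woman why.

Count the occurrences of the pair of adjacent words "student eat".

6

Scanning the 37 overlapping bigram windows for "student eat":
  position 4–5: student eat
  position 6–7: student eat
  position 10–11: student eat
  position 14–15: student eat
  position 21–22: student eat
  position 28–29: student eat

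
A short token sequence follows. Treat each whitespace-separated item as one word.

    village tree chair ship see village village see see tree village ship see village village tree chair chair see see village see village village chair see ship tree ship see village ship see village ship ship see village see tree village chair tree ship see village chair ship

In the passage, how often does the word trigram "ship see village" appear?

6

Scanning the 46 overlapping trigram windows for "ship see village":
  position 4–6: ship see village
  position 12–14: ship see village
  position 29–31: ship see village
  position 32–34: ship see village
  position 36–38: ship see village
  position 44–46: ship see village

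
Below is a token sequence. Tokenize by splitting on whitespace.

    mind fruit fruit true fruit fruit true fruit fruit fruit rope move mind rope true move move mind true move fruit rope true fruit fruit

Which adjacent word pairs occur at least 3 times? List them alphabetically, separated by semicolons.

fruit fruit; true fruit

Bigram counts meeting the condition (at least 3 times):
  fruit fruit: 5
  true fruit: 3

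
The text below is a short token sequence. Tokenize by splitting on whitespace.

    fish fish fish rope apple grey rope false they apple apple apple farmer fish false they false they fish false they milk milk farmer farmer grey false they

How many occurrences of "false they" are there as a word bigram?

Scanning the 27 overlapping bigram windows for "false they":
  position 8–9: false they
  position 15–16: false they
  position 17–18: false they
  position 20–21: false they
  position 27–28: false they

5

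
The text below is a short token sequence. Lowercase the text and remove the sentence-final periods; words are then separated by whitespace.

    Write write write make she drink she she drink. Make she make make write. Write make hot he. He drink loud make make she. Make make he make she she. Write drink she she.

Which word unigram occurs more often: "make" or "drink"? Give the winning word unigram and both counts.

"make" (10 vs 4)

"make": 10 occurrences
"drink": 4 occurrences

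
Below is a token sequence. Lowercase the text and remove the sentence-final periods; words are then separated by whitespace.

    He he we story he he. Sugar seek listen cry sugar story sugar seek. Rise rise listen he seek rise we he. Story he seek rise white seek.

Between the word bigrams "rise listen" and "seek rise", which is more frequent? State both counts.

"rise listen": 1 occurrence
"seek rise": 3 occurrences

"seek rise" (3 vs 1)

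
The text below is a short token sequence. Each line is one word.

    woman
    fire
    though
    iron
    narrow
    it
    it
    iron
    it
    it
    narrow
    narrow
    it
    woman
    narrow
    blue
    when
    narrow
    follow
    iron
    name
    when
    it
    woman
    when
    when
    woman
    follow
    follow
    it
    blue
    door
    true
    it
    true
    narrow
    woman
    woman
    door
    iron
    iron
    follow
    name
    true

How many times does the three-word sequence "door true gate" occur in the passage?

Scanning the 42 overlapping trigram windows for "door true gate":
  (none found)

0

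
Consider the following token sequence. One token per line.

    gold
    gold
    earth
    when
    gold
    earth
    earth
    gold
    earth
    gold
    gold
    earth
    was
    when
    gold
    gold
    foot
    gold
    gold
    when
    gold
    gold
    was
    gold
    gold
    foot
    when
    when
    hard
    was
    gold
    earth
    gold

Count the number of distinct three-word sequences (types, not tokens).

27

33 tokens → 31 trigram windows in total.
Repeated trigrams (each contributes count−1 duplicates):
  gold earth gold: 2
  gold gold earth: 2
  gold gold foot: 2
  when gold gold: 2
4 duplicate windows → 31 − 4 = 27 distinct.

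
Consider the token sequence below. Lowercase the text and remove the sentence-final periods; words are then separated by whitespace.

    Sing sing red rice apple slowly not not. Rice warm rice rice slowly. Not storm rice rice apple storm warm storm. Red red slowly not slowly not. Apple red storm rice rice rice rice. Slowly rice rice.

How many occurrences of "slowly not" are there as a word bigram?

4

Scanning the 36 overlapping bigram windows for "slowly not":
  position 6–7: slowly not
  position 13–14: slowly not
  position 24–25: slowly not
  position 26–27: slowly not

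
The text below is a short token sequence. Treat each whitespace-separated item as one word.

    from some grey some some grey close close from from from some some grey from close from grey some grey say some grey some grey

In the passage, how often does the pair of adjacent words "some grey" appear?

Scanning the 24 overlapping bigram windows for "some grey":
  position 2–3: some grey
  position 5–6: some grey
  position 13–14: some grey
  position 19–20: some grey
  position 22–23: some grey
  position 24–25: some grey

6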